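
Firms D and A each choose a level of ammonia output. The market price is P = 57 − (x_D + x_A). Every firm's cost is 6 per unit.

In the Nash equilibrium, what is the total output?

34

Firm D's profit: π = x_D(57 − (x_D + x_A)) − 6x_D.
∂π/∂x_D = 51 − 2x_D − x_A = 0, so x_D = 25.5 − 0.5x_A.
The game is symmetric, so in equilibrium x_A = x_D: the reaction function gives 1.5x_D = 25.5, hence x_D = 17.
Total output: 17 + 17 = 34.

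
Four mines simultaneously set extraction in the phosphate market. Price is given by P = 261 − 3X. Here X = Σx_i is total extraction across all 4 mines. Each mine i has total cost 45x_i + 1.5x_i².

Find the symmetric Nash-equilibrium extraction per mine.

12

A representative mine's profit is π_i = x_i(261 − 3X) − 45x_i − 1.5x_i², with X = x_i + Σ_{j≠i} x_j.
First-order condition: 216 − 9x_i − 3Σ_{j≠i} x_j = 0.
Imposing symmetry (x_j = x for all j) turns Σ_{j≠i} x_j into 3x, so 216 = 18x and x = 12.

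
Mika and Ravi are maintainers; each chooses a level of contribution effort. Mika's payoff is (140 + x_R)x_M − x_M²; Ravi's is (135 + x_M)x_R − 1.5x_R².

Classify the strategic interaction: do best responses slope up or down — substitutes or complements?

strategic complements

Expanding Mika's payoff: 140x_M + x_Rx_M − x_M².
∂π/∂x_M = 140 + x_R − 2x_M = 0, so x_M = 70 + 0.5x_R.
The best-response slope dx_M/dx_R = 0.5 > 0: the reaction function is upward-sloping, so the choices are strategic complements.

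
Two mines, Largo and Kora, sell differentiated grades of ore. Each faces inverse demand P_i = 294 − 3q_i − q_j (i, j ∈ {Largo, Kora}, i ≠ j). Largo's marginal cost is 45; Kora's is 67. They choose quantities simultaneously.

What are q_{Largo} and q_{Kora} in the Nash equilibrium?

36.2, 31.8

Mine Largo's profit: π = q_{Largo}(294 − 3q_{Largo} − q_{Kora}) − 45q_{Largo}.
∂π/∂q_{Largo} = 249 − 6q_{Largo} − q_{Kora} = 0 ⇒ q_{Largo} = 41.5 − (1/6)q_{Kora}.
Similarly q_{Kora} = 227/6 − (1/6)q_{Largo}.
Solving the two reaction functions simultaneously: (1 − (−1/6)(−1/6))q_{Largo} = 41.5 − (1/6)·(227/6), so (35/36)q_{Largo} = 1267/36 and q_{Largo} = 36.2.
Then q_{Kora} = 227/6 − (1/6)·36.2 = 31.8.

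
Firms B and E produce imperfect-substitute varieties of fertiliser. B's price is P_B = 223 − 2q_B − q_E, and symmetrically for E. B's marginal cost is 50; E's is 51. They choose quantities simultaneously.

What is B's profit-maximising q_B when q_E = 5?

42

Firm B's profit: π = q_B(223 − 2q_B − q_E) − 50q_B.
∂π/∂q_B = 173 − 4q_B − q_E = 0 ⇒ q_B = 43.25 − 0.25q_E.
At q_E = 5: q_B = 43.25 − 0.25·5 = 42.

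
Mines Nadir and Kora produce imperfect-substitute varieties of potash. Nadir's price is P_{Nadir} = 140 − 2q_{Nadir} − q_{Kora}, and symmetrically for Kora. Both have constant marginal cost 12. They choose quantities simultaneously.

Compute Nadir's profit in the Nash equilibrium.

1310.72

Mine Nadir's profit: π = q_{Nadir}(140 − 2q_{Nadir} − q_{Kora}) − 12q_{Nadir}.
∂π/∂q_{Nadir} = 128 − 4q_{Nadir} − q_{Kora} = 0 ⇒ q_{Nadir} = 32 − 0.25q_{Kora}.
Setting q_{Nadir} = q_{Kora} in the reaction function: q_{Nadir} = 32 − 0.25q_{Nadir}, so q_{Nadir} = 32 / 1.25 = 25.6.
P_{Nadir} = 140 − 2·25.6 − 25.6 = 63.2.
Profit = (63.2 − 12)·25.6 = 1310.72.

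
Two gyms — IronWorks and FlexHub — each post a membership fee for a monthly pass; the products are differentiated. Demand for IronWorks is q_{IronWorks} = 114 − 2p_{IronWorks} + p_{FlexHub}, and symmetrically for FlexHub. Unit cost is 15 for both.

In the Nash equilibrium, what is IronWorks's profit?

2178

IronWorks's profit: π = (p_{IronWorks} − 15)(114 − 2p_{IronWorks} + p_{FlexHub}).
∂π/∂p_{IronWorks} = 144 − 4p_{IronWorks} + p_{FlexHub} = 0 ⇒ p_{IronWorks} = 36 + 0.25p_{FlexHub}.
By symmetry p_{FlexHub} = p_{IronWorks}; substituting into the reaction function, 0.75p_{IronWorks} = 36 and p_{IronWorks} = 48.
q_{IronWorks} = 114 − 2·48 + 48 = 66.
Profit = (48 − 15)·66 = 2178.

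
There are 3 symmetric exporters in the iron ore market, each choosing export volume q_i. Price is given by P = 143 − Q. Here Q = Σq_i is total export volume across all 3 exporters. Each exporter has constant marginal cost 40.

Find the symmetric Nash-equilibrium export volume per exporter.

A representative exporter's profit is π_i = q_i(143 − Q) − 40q_i, with Q = q_i + Σ_{j≠i} q_j.
First-order condition: 103 − 2q_i − Σ_{j≠i} q_j = 0.
Imposing symmetry (q_j = q for all j) turns Σ_{j≠i} q_j into 2q, so 103 = 4q and q = 25.75.

25.75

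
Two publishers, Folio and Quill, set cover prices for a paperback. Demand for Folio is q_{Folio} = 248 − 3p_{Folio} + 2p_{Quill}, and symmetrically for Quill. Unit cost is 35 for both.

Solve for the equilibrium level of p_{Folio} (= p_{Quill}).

88.25

Folio's profit: π = (p_{Folio} − 35)(248 − 3p_{Folio} + 2p_{Quill}).
∂π/∂p_{Folio} = 353 − 6p_{Folio} + 2p_{Quill} = 0 ⇒ p_{Folio} = 353/6 + (1/3)p_{Quill}.
The game is symmetric, so in equilibrium p_{Quill} = p_{Folio}: the reaction function gives (2/3)p_{Folio} = 353/6, hence p_{Folio} = 88.25.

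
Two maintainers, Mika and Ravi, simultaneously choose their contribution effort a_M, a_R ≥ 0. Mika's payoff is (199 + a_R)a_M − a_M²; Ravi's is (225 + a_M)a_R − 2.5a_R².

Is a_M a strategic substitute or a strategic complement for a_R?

strategic complements

Expanding Mika's payoff: 199a_M + a_Ra_M − a_M².
∂π/∂a_M = 199 + a_R − 2a_M = 0, so a_M = 99.5 + 0.5a_R.
The best-response slope da_M/da_R = 0.5 > 0: the reaction function is upward-sloping, so the choices are strategic complements.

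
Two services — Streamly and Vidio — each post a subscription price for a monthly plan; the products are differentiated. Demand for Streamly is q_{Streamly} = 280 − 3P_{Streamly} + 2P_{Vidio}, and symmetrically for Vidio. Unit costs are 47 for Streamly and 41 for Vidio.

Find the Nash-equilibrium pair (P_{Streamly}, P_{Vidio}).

Streamly's profit: π = (P_{Streamly} − 47)(280 − 3P_{Streamly} + 2P_{Vidio}).
∂π/∂P_{Streamly} = 421 − 6P_{Streamly} + 2P_{Vidio} = 0 ⇒ P_{Streamly} = 421/6 + (1/3)P_{Vidio}.
Similarly P_{Vidio} = 403/6 + (1/3)P_{Streamly}.
Substituting the second reaction function into the first: P_{Streamly} = 421/6 + (1/3)(403/6 + (1/3)P_{Streamly}), which gives (8/9)P_{Streamly} = 833/9 ⇒ P_{Streamly} = 104.125.
Then P_{Vidio} = 403/6 + (1/3)·104.125 = 101.875.

104.125, 101.875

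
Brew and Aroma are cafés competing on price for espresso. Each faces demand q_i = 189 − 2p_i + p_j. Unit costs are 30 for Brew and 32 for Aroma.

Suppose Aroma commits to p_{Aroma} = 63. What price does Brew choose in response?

Brew's profit: π = (p_{Brew} − 30)(189 − 2p_{Brew} + p_{Aroma}).
∂π/∂p_{Brew} = 249 − 4p_{Brew} + p_{Aroma} = 0 ⇒ p_{Brew} = 62.25 + 0.25p_{Aroma}.
At p_{Aroma} = 63: p_{Brew} = 62.25 + 0.25·63 = 78.

78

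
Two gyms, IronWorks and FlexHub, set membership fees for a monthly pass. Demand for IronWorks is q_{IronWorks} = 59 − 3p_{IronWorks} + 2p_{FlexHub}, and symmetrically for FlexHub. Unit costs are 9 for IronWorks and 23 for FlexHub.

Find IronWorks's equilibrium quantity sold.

IronWorks's profit: π = (p_{IronWorks} − 9)(59 − 3p_{IronWorks} + 2p_{FlexHub}).
∂π/∂p_{IronWorks} = 86 − 6p_{IronWorks} + 2p_{FlexHub} = 0 ⇒ p_{IronWorks} = 43/3 + (1/3)p_{FlexHub}.
Similarly p_{FlexHub} = 64/3 + (1/3)p_{IronWorks}.
Solving the two reaction functions simultaneously: (1 − (1/3)(1/3))p_{IronWorks} = 43/3 + (1/3)·(64/3), so (8/9)p_{IronWorks} = 193/9 and p_{IronWorks} = 24.125.
Then p_{FlexHub} = 64/3 + (1/3)·24.125 = 29.375.
q_{IronWorks} = 59 − 3·24.125 + 2·29.375 = 45.375.

45.375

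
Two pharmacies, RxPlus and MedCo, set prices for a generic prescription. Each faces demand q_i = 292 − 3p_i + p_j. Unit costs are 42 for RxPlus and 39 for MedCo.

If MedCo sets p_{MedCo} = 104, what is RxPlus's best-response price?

87

RxPlus's profit: π = (p_{RxPlus} − 42)(292 − 3p_{RxPlus} + p_{MedCo}).
∂π/∂p_{RxPlus} = 418 − 6p_{RxPlus} + p_{MedCo} = 0 ⇒ p_{RxPlus} = 209/3 + (1/6)p_{MedCo}.
At p_{MedCo} = 104: p_{RxPlus} = 209/3 + (1/6)·104 = 87.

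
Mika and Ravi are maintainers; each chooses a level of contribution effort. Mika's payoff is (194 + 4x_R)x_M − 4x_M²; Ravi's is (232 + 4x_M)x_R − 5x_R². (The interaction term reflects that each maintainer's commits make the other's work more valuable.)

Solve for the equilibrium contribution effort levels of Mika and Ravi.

44.8125, 41.125

Expanding Mika's payoff: 194x_M + 4x_Rx_M − 4x_M².
∂π/∂x_M = 194 + 4x_R − 8x_M = 0, so x_M = 24.25 + 0.5x_R.
Likewise for Ravi: x_R = 23.2 + 0.4x_M.
Solving the two reaction functions simultaneously: (1 − (0.5)(0.4))x_M = 24.25 + 0.5·23.2, so 0.8x_M = 35.85 and x_M = 44.8125.
Then x_R = 23.2 + 0.4·44.8125 = 41.125.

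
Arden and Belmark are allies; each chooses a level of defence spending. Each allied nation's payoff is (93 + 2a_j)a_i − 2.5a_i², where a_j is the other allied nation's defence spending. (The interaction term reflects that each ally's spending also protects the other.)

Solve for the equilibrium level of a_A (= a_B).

31

Arden's payoff is (93 + 2a_B)a_A − 2.5a_A².
∂π/∂a_A = 93 + 2a_B − 5a_A = 0, so a_A = 18.6 + 0.4a_B.
By symmetry a_B = a_A; substituting into the reaction function, 0.6a_A = 18.6 and a_A = 31.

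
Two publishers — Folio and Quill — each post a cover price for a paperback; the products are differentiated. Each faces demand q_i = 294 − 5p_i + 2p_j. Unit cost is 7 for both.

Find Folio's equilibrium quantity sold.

170.625

Folio's profit: π = (p_{Folio} − 7)(294 − 5p_{Folio} + 2p_{Quill}).
∂π/∂p_{Folio} = 329 − 10p_{Folio} + 2p_{Quill} = 0 ⇒ p_{Folio} = 32.9 + 0.2p_{Quill}.
By symmetry p_{Quill} = p_{Folio}; substituting into the reaction function, 0.8p_{Folio} = 32.9 and p_{Folio} = 41.125.
q_{Folio} = 294 − 5·41.125 + 2·41.125 = 170.625.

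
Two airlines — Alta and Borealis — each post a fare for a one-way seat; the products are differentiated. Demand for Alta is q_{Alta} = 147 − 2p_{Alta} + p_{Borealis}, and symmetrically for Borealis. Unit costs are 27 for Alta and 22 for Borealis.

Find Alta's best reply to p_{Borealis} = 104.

76.25

Alta's profit: π = (p_{Alta} − 27)(147 − 2p_{Alta} + p_{Borealis}).
∂π/∂p_{Alta} = 201 − 4p_{Alta} + p_{Borealis} = 0 ⇒ p_{Alta} = 50.25 + 0.25p_{Borealis}.
At p_{Borealis} = 104: p_{Alta} = 50.25 + 0.25·104 = 76.25.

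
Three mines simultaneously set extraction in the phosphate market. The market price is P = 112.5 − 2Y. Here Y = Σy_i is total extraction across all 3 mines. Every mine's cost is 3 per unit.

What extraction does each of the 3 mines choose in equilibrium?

A representative mine's profit is π_i = y_i(112.5 − 2Y) − 3y_i, with Y = y_i + Σ_{j≠i} y_j.
First-order condition: 109.5 − 4y_i − 2Σ_{j≠i} y_j = 0.
Imposing symmetry (y_j = y for all j) turns Σ_{j≠i} y_j into 2y, so 109.5 = 8y and y = 13.6875.

13.6875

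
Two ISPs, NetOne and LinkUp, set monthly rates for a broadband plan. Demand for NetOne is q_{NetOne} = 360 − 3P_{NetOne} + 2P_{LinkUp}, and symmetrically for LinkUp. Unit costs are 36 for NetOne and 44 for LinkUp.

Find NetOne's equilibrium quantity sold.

NetOne's profit: π = (P_{NetOne} − 36)(360 − 3P_{NetOne} + 2P_{LinkUp}).
∂π/∂P_{NetOne} = 468 − 6P_{NetOne} + 2P_{LinkUp} = 0 ⇒ P_{NetOne} = 78 + (1/3)P_{LinkUp}.
Similarly P_{LinkUp} = 82 + (1/3)P_{NetOne}.
Substituting the second reaction function into the first: P_{NetOne} = 78 + (1/3)(82 + (1/3)P_{NetOne}), which gives (8/9)P_{NetOne} = 316/3 ⇒ P_{NetOne} = 118.5.
Then P_{LinkUp} = 82 + (1/3)·118.5 = 121.5.
q_{NetOne} = 360 − 3·118.5 + 2·121.5 = 247.5.

247.5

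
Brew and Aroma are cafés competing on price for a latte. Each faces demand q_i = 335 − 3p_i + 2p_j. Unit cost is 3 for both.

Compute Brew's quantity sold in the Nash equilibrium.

Brew's profit: π = (p_{Brew} − 3)(335 − 3p_{Brew} + 2p_{Aroma}).
∂π/∂p_{Brew} = 344 − 6p_{Brew} + 2p_{Aroma} = 0 ⇒ p_{Brew} = 172/3 + (1/3)p_{Aroma}.
Setting p_{Brew} = p_{Aroma} in the reaction function: p_{Brew} = 172/3 + (1/3)p_{Brew}, so p_{Brew} = (172/3) / (2/3) = 86.
q_{Brew} = 335 − 3·86 + 2·86 = 249.

249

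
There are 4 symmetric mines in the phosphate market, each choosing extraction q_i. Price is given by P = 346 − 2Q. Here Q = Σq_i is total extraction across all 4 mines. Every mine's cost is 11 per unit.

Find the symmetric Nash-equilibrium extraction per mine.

A representative mine's profit is π_i = q_i(346 − 2Q) − 11q_i, with Q = q_i + Σ_{j≠i} q_j.
First-order condition: 335 − 4q_i − 2Σ_{j≠i} q_j = 0.
In a symmetric equilibrium every mine chooses the same q, so Σ_{j≠i} q_j = 3q. The condition becomes 335 − 10q = 0, giving q = 335/10 = 33.5.

33.5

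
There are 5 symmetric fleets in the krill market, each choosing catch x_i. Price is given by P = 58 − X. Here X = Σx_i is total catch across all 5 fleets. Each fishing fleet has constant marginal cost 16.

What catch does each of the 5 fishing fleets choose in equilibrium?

7

A representative fishing fleet's profit is π_i = x_i(58 − X) − 16x_i, with X = x_i + Σ_{j≠i} x_j.
First-order condition: 42 − 2x_i − Σ_{j≠i} x_j = 0.
In a symmetric equilibrium every fishing fleet chooses the same x, so Σ_{j≠i} x_j = 4x. The condition becomes 42 − 6x = 0, giving x = 42/6 = 7.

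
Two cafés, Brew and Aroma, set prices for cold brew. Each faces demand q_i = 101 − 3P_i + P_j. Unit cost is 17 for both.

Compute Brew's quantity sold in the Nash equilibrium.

40.2

Brew's profit: π = (P_{Brew} − 17)(101 − 3P_{Brew} + P_{Aroma}).
∂π/∂P_{Brew} = 152 − 6P_{Brew} + P_{Aroma} = 0 ⇒ P_{Brew} = 76/3 + (1/6)P_{Aroma}.
By symmetry P_{Aroma} = P_{Brew}; substituting into the reaction function, (5/6)P_{Brew} = 76/3 and P_{Brew} = 30.4.
q_{Brew} = 101 − 3·30.4 + 30.4 = 40.2.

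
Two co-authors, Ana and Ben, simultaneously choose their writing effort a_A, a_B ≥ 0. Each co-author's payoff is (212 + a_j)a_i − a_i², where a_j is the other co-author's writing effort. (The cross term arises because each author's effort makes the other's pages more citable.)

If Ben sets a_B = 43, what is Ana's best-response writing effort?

Ana's payoff is (212 + a_B)a_A − a_A².
∂π/∂a_A = 212 + a_B − 2a_A = 0, so a_A = 106 + 0.5a_B.
At a_B = 43: a_A = 106 + 0.5·43 = 127.5.

127.5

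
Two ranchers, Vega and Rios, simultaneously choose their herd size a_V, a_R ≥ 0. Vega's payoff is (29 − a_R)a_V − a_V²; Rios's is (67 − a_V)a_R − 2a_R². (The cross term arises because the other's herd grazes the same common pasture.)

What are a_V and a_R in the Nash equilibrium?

7, 15

Expanding Vega's payoff: 29a_V − a_Ra_V − a_V².
∂π/∂a_V = 29 − a_R − 2a_V = 0, so a_V = 14.5 − 0.5a_R.
Likewise for Rios: a_R = 16.75 − 0.25a_V.
Plugging a_R into Vega's best response: a_V = 14.5 − 0.5(16.75 − 0.25a_V) ⇒ 0.875a_V = 6.125, so a_V = 7.
Then a_R = 16.75 − 0.25·7 = 15.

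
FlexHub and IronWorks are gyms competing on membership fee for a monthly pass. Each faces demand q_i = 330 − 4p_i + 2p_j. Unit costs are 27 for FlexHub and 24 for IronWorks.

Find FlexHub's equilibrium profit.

8317.44

FlexHub's profit: π = (p_{FlexHub} − 27)(330 − 4p_{FlexHub} + 2p_{IronWorks}).
∂π/∂p_{FlexHub} = 438 − 8p_{FlexHub} + 2p_{IronWorks} = 0 ⇒ p_{FlexHub} = 54.75 + 0.25p_{IronWorks}.
Similarly p_{IronWorks} = 53.25 + 0.25p_{FlexHub}.
Solving the two reaction functions simultaneously: (1 − (0.25)(0.25))p_{FlexHub} = 54.75 + 0.25·53.25, so 0.9375p_{FlexHub} = 68.0625 and p_{FlexHub} = 72.6.
Then p_{IronWorks} = 53.25 + 0.25·72.6 = 71.4.
q_{FlexHub} = 330 − 4·72.6 + 2·71.4 = 182.4.
Profit = (72.6 − 27)·182.4 = 8317.44.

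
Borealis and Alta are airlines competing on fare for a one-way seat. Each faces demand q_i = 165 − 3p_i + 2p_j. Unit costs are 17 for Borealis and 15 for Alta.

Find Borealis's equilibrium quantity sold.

109.875

Borealis's profit: π = (p_{Borealis} − 17)(165 − 3p_{Borealis} + 2p_{Alta}).
∂π/∂p_{Borealis} = 216 − 6p_{Borealis} + 2p_{Alta} = 0 ⇒ p_{Borealis} = 36 + (1/3)p_{Alta}.
Similarly p_{Alta} = 35 + (1/3)p_{Borealis}.
Plugging p_{Alta} into Borealis's best response: p_{Borealis} = 36 + (1/3)(35 + (1/3)p_{Borealis}) ⇒ (8/9)p_{Borealis} = 143/3, so p_{Borealis} = 53.625.
Then p_{Alta} = 35 + (1/3)·53.625 = 52.875.
q_{Borealis} = 165 − 3·53.625 + 2·52.875 = 109.875.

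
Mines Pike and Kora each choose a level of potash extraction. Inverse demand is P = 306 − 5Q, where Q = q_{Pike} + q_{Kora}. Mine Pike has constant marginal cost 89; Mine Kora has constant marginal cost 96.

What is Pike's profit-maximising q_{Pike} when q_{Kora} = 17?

Mine Pike's profit: π = q_{Pike}(306 − 5(q_{Pike} + q_{Kora})) − 89q_{Pike}.
∂π/∂q_{Pike} = 217 − 10q_{Pike} − 5q_{Kora} = 0, so q_{Pike} = 21.7 − 0.5q_{Kora}.
At q_{Kora} = 17: q_{Pike} = 21.7 − 0.5·17 = 13.2.

13.2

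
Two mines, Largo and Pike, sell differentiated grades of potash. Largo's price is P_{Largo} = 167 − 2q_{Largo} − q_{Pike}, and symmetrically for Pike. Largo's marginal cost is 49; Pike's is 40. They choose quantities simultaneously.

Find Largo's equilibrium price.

Mine Largo's profit: π = q_{Largo}(167 − 2q_{Largo} − q_{Pike}) − 49q_{Largo}.
∂π/∂q_{Largo} = 118 − 4q_{Largo} − q_{Pike} = 0 ⇒ q_{Largo} = 29.5 − 0.25q_{Pike}.
Similarly q_{Pike} = 31.75 − 0.25q_{Largo}.
Solving the two reaction functions simultaneously: (1 − (−0.25)(−0.25))q_{Largo} = 29.5 − 0.25·31.75, so 0.9375q_{Largo} = 21.5625 and q_{Largo} = 23.
Then q_{Pike} = 31.75 − 0.25·23 = 26.
P_{Largo} = 167 − 2·23 − 26 = 95.

95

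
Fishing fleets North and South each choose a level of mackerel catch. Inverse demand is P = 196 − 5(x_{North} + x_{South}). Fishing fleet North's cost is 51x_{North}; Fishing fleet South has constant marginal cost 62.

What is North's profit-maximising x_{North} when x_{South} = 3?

13

Fishing fleet North's profit: π = x_{North}(196 − 5(x_{North} + x_{South})) − 51x_{North}.
∂π/∂x_{North} = 145 − 10x_{North} − 5x_{South} = 0, so x_{North} = 14.5 − 0.5x_{South}.
At x_{South} = 3: x_{North} = 14.5 − 0.5·3 = 13.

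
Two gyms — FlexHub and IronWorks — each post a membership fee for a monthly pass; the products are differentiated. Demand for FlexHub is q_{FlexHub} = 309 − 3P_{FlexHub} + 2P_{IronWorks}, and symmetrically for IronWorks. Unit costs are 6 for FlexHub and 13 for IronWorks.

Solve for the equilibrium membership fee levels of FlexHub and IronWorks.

83.0625, 85.6875

FlexHub's profit: π = (P_{FlexHub} − 6)(309 − 3P_{FlexHub} + 2P_{IronWorks}).
∂π/∂P_{FlexHub} = 327 − 6P_{FlexHub} + 2P_{IronWorks} = 0 ⇒ P_{FlexHub} = 54.5 + (1/3)P_{IronWorks}.
Similarly P_{IronWorks} = 58 + (1/3)P_{FlexHub}.
Solving the two reaction functions simultaneously: (1 − (1/3)(1/3))P_{FlexHub} = 54.5 + (1/3)·58, so (8/9)P_{FlexHub} = 443/6 and P_{FlexHub} = 83.0625.
Then P_{IronWorks} = 58 + (1/3)·83.0625 = 85.6875.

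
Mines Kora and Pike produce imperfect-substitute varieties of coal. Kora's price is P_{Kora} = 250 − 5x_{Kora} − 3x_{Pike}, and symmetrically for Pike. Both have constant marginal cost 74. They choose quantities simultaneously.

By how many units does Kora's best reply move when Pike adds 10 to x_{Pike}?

Mine Kora's profit: π = x_{Kora}(250 − 5x_{Kora} − 3x_{Pike}) − 74x_{Kora}.
∂π/∂x_{Kora} = 176 − 10x_{Kora} − 3x_{Pike} = 0 ⇒ x_{Kora} = 17.6 − 0.3x_{Pike}.
The reaction-function slope is −0.3, so a 10-unit rise in x_{Pike} moves x_{Kora} by −0.3 × 10 = −3. Kora's best response falls — the actions are strategic substitutes.

-3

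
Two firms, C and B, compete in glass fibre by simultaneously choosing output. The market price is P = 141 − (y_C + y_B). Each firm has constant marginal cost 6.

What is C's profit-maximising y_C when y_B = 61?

Firm C's profit: π = y_C(141 − (y_C + y_B)) − 6y_C.
∂π/∂y_C = 135 − 2y_C − y_B = 0, so y_C = 67.5 − 0.5y_B.
At y_B = 61: y_C = 67.5 − 0.5·61 = 37.

37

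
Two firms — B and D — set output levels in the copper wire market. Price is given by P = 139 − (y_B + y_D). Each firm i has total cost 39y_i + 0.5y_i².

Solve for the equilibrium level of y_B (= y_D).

Firm B's profit: π = y_B(139 − (y_B + y_D)) − 39y_B − 0.5y_B².
∂π/∂y_B = 100 − 3y_B − y_D = 0, so y_B = 100/3 − (1/3)y_D.
Setting y_B = y_D in the reaction function: y_B = 100/3 − (1/3)y_B, so y_B = (100/3) / (4/3) = 25.

25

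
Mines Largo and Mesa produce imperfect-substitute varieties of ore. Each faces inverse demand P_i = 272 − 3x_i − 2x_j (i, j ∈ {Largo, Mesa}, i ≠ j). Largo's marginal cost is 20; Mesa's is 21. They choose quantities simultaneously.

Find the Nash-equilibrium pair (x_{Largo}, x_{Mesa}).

31.5625, 31.3125

Mine Largo's profit: π = x_{Largo}(272 − 3x_{Largo} − 2x_{Mesa}) − 20x_{Largo}.
∂π/∂x_{Largo} = 252 − 6x_{Largo} − 2x_{Mesa} = 0 ⇒ x_{Largo} = 42 − (1/3)x_{Mesa}.
Similarly x_{Mesa} = 251/6 − (1/3)x_{Largo}.
Substituting the second reaction function into the first: x_{Largo} = 42 − (1/3)(251/6 − (1/3)x_{Largo}), which gives (8/9)x_{Largo} = 505/18 ⇒ x_{Largo} = 31.5625.
Then x_{Mesa} = 251/6 − (1/3)·31.5625 = 31.3125.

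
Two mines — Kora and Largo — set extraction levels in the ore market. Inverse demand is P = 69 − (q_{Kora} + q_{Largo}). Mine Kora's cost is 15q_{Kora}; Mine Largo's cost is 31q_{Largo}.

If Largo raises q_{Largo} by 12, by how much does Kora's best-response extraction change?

Mine Kora's profit: π = q_{Kora}(69 − (q_{Kora} + q_{Largo})) − 15q_{Kora}.
∂π/∂q_{Kora} = 54 − 2q_{Kora} − q_{Largo} = 0, so q_{Kora} = 27 − 0.5q_{Largo}.
The reaction-function slope is −0.5, so a 12-unit rise in q_{Largo} moves q_{Kora} by −0.5 × 12 = −6. Kora's best response falls — the actions are strategic substitutes.

-6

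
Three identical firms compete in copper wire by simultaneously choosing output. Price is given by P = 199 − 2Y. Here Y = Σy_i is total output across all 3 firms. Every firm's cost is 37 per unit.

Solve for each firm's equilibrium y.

A representative firm's profit is π_i = y_i(199 − 2Y) − 37y_i, with Y = y_i + Σ_{j≠i} y_j.
First-order condition: 162 − 4y_i − 2Σ_{j≠i} y_j = 0.
Imposing symmetry (y_j = y for all j) turns Σ_{j≠i} y_j into 2y, so 162 = 8y and y = 20.25.

20.25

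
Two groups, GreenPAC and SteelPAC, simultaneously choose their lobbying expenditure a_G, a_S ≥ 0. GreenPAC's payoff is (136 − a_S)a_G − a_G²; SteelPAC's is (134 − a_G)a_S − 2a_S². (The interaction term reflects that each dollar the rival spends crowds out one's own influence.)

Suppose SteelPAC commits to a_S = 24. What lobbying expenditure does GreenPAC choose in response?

Expanding GreenPAC's payoff: 136a_G − a_Sa_G − a_G².
∂π/∂a_G = 136 − a_S − 2a_G = 0, so a_G = 68 − 0.5a_S.
At a_S = 24: a_G = 68 − 0.5·24 = 56.

56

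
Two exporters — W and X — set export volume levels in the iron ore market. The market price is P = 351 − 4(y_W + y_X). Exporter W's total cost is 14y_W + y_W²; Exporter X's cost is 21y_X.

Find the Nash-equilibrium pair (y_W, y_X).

Exporter W's profit: π = y_W(351 − 4(y_W + y_X)) − 14y_W − y_W².
∂π/∂y_W = 337 − 10y_W − 4y_X = 0, so y_W = 33.7 − 0.4y_X.
For X: ∂π/∂y_X = 330 − 8y_X − 4y_W = 0 ⇒ y_X = 41.25 − 0.5y_W.
Substituting the second reaction function into the first: y_W = 33.7 − 0.4(41.25 − 0.5y_W), which gives 0.8y_W = 17.2 ⇒ y_W = 21.5.
Then y_X = 41.25 − 0.5·21.5 = 30.5.

21.5, 30.5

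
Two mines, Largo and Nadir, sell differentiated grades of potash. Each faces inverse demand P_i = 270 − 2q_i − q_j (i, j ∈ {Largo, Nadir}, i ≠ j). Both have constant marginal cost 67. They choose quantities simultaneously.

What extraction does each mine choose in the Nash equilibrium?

40.6

Mine Largo's profit: π = q_{Largo}(270 − 2q_{Largo} − q_{Nadir}) − 67q_{Largo}.
∂π/∂q_{Largo} = 203 − 4q_{Largo} − q_{Nadir} = 0 ⇒ q_{Largo} = 50.75 − 0.25q_{Nadir}.
By symmetry q_{Nadir} = q_{Largo}; substituting into the reaction function, 1.25q_{Largo} = 50.75 and q_{Largo} = 40.6.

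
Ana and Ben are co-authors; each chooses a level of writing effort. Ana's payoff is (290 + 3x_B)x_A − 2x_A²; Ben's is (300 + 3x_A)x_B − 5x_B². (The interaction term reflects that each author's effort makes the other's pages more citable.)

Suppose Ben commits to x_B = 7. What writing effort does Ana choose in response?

77.75

Expanding Ana's payoff: 290x_A + 3x_Bx_A − 2x_A².
∂π/∂x_A = 290 + 3x_B − 4x_A = 0, so x_A = 72.5 + 0.75x_B.
At x_B = 7: x_A = 72.5 + 0.75·7 = 77.75.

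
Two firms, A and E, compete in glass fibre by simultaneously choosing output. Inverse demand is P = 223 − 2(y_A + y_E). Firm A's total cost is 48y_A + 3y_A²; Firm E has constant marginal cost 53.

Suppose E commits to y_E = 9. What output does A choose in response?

15.7

Firm A's profit: π = y_A(223 − 2(y_A + y_E)) − 48y_A − 3y_A².
∂π/∂y_A = 175 − 10y_A − 2y_E = 0, so y_A = 17.5 − 0.2y_E.
At y_E = 9: y_A = 17.5 − 0.2·9 = 15.7.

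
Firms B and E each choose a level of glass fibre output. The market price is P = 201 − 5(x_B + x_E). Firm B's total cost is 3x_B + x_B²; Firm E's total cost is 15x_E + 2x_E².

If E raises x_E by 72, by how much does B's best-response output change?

Firm B's profit: π = x_B(201 − 5(x_B + x_E)) − 3x_B − x_B².
∂π/∂x_B = 198 − 12x_B − 5x_E = 0, so x_B = 16.5 − (5/12)x_E.
The reaction-function slope is −5/12, so a 72-unit rise in x_E moves x_B by −5/12 × 72 = −30. B's best response falls — the actions are strategic substitutes.

-30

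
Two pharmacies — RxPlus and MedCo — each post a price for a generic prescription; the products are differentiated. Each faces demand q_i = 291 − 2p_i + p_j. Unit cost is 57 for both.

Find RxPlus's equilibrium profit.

12168

RxPlus's profit: π = (p_{RxPlus} − 57)(291 − 2p_{RxPlus} + p_{MedCo}).
∂π/∂p_{RxPlus} = 405 − 4p_{RxPlus} + p_{MedCo} = 0 ⇒ p_{RxPlus} = 101.25 + 0.25p_{MedCo}.
By symmetry p_{MedCo} = p_{RxPlus}; substituting into the reaction function, 0.75p_{RxPlus} = 101.25 and p_{RxPlus} = 135.
q_{RxPlus} = 291 − 2·135 + 135 = 156.
Profit = (135 − 57)·156 = 12168.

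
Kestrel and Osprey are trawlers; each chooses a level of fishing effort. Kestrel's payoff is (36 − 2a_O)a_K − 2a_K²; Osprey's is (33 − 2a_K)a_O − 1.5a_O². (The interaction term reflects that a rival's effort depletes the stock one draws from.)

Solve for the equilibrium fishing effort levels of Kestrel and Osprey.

Expanding Kestrel's payoff: 36a_K − 2a_Oa_K − 2a_K².
∂π/∂a_K = 36 − 2a_O − 4a_K = 0, so a_K = 9 − 0.5a_O.
Likewise for Osprey: a_O = 11 − (2/3)a_K.
Solving the two reaction functions simultaneously: (1 − (−0.5)(−2/3))a_K = 9 − 0.5·11, so (2/3)a_K = 3.5 and a_K = 5.25.
Then a_O = 11 − (2/3)·5.25 = 7.5.

5.25, 7.5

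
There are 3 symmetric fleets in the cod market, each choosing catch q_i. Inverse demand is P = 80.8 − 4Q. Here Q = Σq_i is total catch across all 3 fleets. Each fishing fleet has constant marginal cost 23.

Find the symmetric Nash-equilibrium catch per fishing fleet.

A representative fishing fleet's profit is π_i = q_i(80.8 − 4Q) − 23q_i, with Q = q_i + Σ_{j≠i} q_j.
First-order condition: 57.8 − 8q_i − 4Σ_{j≠i} q_j = 0.
In a symmetric equilibrium every fishing fleet chooses the same q, so Σ_{j≠i} q_j = 2q. The condition becomes 57.8 − 16q = 0, giving q = 57.8/16 = 3.6125.

3.6125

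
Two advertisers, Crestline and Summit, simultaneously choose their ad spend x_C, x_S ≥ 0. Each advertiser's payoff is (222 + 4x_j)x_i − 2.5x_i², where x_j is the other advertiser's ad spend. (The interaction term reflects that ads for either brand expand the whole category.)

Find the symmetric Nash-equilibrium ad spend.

222

Crestline's payoff is (222 + 4x_S)x_C − 2.5x_C².
∂π/∂x_C = 222 + 4x_S − 5x_C = 0, so x_C = 44.4 + 0.8x_S.
Setting x_C = x_S in the reaction function: x_C = 44.4 + 0.8x_C, so x_C = 44.4 / 0.2 = 222.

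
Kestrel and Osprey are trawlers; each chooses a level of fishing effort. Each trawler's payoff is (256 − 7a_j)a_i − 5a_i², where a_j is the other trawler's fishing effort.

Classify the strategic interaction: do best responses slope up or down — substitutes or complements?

Kestrel's payoff is (256 − 7a_O)a_K − 5a_K².
∂π/∂a_K = 256 − 7a_O − 10a_K = 0, so a_K = 25.6 − 0.7a_O.
The best-response slope da_K/da_O = −0.7 < 0: the reaction function is downward-sloping, so the choices are strategic substitutes.

strategic substitutes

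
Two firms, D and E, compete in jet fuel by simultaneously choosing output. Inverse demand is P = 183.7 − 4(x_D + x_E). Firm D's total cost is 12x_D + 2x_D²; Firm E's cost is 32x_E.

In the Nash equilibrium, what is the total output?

Firm D's profit: π = x_D(183.7 − 4(x_D + x_E)) − 12x_D − 2x_D².
∂π/∂x_D = 171.7 − 12x_D − 4x_E = 0, so x_D = 1717/120 − (1/3)x_E.
For E: ∂π/∂x_E = 151.7 − 8x_E − 4x_D = 0 ⇒ x_E = 18.9625 − 0.5x_D.
Solving the two reaction functions simultaneously: (1 − (−1/3)(−0.5))x_D = 1717/120 − (1/3)·18.9625, so (5/6)x_D = 7.9875 and x_D = 9.585.
Then x_E = 18.9625 − 0.5·9.585 = 14.17.
Total output: 9.585 + 14.17 = 23.755.

23.755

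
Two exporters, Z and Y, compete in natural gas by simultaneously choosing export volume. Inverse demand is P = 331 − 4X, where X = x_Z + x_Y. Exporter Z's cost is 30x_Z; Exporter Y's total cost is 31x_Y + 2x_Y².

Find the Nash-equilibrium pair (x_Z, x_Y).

Exporter Z's profit: π = x_Z(331 − 4(x_Z + x_Y)) − 30x_Z.
∂π/∂x_Z = 301 − 8x_Z − 4x_Y = 0, so x_Z = 37.625 − 0.5x_Y.
For Y: ∂π/∂x_Y = 300 − 12x_Y − 4x_Z = 0 ⇒ x_Y = 25 − (1/3)x_Z.
Solving the two reaction functions simultaneously: (1 − (−0.5)(−1/3))x_Z = 37.625 − 0.5·25, so (5/6)x_Z = 25.125 and x_Z = 30.15.
Then x_Y = 25 − (1/3)·30.15 = 14.95.

30.15, 14.95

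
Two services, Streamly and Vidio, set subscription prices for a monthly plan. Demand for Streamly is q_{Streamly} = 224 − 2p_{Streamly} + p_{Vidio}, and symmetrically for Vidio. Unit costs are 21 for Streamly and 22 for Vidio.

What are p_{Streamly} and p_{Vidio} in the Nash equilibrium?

Streamly's profit: π = (p_{Streamly} − 21)(224 − 2p_{Streamly} + p_{Vidio}).
∂π/∂p_{Streamly} = 266 − 4p_{Streamly} + p_{Vidio} = 0 ⇒ p_{Streamly} = 66.5 + 0.25p_{Vidio}.
Similarly p_{Vidio} = 67 + 0.25p_{Streamly}.
Solving the two reaction functions simultaneously: (1 − (0.25)(0.25))p_{Streamly} = 66.5 + 0.25·67, so 0.9375p_{Streamly} = 83.25 and p_{Streamly} = 88.8.
Then p_{Vidio} = 67 + 0.25·88.8 = 89.2.

88.8, 89.2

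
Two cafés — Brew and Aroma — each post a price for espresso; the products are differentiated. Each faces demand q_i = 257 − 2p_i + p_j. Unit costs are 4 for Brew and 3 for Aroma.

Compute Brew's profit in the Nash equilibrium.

14179.28

Brew's profit: π = (p_{Brew} − 4)(257 − 2p_{Brew} + p_{Aroma}).
∂π/∂p_{Brew} = 265 − 4p_{Brew} + p_{Aroma} = 0 ⇒ p_{Brew} = 66.25 + 0.25p_{Aroma}.
Similarly p_{Aroma} = 65.75 + 0.25p_{Brew}.
Substituting the second reaction function into the first: p_{Brew} = 66.25 + 0.25(65.75 + 0.25p_{Brew}), which gives 0.9375p_{Brew} = 82.6875 ⇒ p_{Brew} = 88.2.
Then p_{Aroma} = 65.75 + 0.25·88.2 = 87.8.
q_{Brew} = 257 − 2·88.2 + 87.8 = 168.4.
Profit = (88.2 − 4)·168.4 = 14179.28.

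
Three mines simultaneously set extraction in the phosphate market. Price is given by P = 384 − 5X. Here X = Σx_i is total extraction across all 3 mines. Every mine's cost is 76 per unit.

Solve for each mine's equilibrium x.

A representative mine's profit is π_i = x_i(384 − 5X) − 76x_i, with X = x_i + Σ_{j≠i} x_j.
First-order condition: 308 − 10x_i − 5Σ_{j≠i} x_j = 0.
In a symmetric equilibrium every mine chooses the same x, so Σ_{j≠i} x_j = 2x. The condition becomes 308 − 20x = 0, giving x = 308/20 = 15.4.

15.4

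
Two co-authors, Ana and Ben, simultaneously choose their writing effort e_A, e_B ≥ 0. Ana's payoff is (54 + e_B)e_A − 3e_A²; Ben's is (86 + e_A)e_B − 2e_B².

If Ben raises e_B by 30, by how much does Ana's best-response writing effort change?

5

Expanding Ana's payoff: 54e_A + e_Be_A − 3e_A².
∂π/∂e_A = 54 + e_B − 6e_A = 0, so e_A = 9 + (1/6)e_B.
The reaction-function slope is 1/6, so a 30-unit rise in e_B moves e_A by 1/6 × 30 = 5. Ana's best response rises — the actions are strategic complements.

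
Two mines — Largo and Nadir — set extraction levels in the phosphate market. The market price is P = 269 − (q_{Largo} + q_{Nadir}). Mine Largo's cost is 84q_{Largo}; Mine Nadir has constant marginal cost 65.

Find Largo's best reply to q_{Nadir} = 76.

54.5

Mine Largo's profit: π = q_{Largo}(269 − (q_{Largo} + q_{Nadir})) − 84q_{Largo}.
∂π/∂q_{Largo} = 185 − 2q_{Largo} − q_{Nadir} = 0, so q_{Largo} = 92.5 − 0.5q_{Nadir}.
At q_{Nadir} = 76: q_{Largo} = 92.5 − 0.5·76 = 54.5.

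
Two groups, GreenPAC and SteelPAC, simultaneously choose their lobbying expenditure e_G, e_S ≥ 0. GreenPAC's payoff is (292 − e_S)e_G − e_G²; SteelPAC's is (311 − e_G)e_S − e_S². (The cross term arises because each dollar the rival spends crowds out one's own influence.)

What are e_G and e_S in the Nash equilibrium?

Expanding GreenPAC's payoff: 292e_G − e_Se_G − e_G².
∂π/∂e_G = 292 − e_S − 2e_G = 0, so e_G = 146 − 0.5e_S.
Likewise for SteelPAC: e_S = 155.5 − 0.5e_G.
Plugging e_S into GreenPAC's best response: e_G = 146 − 0.5(155.5 − 0.5e_G) ⇒ 0.75e_G = 68.25, so e_G = 91.
Then e_S = 155.5 − 0.5·91 = 110.

91, 110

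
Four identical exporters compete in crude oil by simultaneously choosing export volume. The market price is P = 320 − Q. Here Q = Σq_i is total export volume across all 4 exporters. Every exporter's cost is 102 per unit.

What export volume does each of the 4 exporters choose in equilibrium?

43.6

A representative exporter's profit is π_i = q_i(320 − Q) − 102q_i, with Q = q_i + Σ_{j≠i} q_j.
First-order condition: 218 − 2q_i − Σ_{j≠i} q_j = 0.
In a symmetric equilibrium every exporter chooses the same q, so Σ_{j≠i} q_j = 3q. The condition becomes 218 − 5q = 0, giving q = 218/5 = 43.6.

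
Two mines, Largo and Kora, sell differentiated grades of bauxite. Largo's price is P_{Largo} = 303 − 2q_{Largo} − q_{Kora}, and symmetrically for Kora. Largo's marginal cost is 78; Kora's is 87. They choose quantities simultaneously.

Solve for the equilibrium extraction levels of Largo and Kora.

45.6, 42.6

Mine Largo's profit: π = q_{Largo}(303 − 2q_{Largo} − q_{Kora}) − 78q_{Largo}.
∂π/∂q_{Largo} = 225 − 4q_{Largo} − q_{Kora} = 0 ⇒ q_{Largo} = 56.25 − 0.25q_{Kora}.
Similarly q_{Kora} = 54 − 0.25q_{Largo}.
Substituting the second reaction function into the first: q_{Largo} = 56.25 − 0.25(54 − 0.25q_{Largo}), which gives 0.9375q_{Largo} = 42.75 ⇒ q_{Largo} = 45.6.
Then q_{Kora} = 54 − 0.25·45.6 = 42.6.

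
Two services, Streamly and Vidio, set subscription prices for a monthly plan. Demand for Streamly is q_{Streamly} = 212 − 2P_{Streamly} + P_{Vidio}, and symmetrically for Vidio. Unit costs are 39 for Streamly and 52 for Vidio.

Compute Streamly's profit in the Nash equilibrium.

7056.72

Streamly's profit: π = (P_{Streamly} − 39)(212 − 2P_{Streamly} + P_{Vidio}).
∂π/∂P_{Streamly} = 290 − 4P_{Streamly} + P_{Vidio} = 0 ⇒ P_{Streamly} = 72.5 + 0.25P_{Vidio}.
Similarly P_{Vidio} = 79 + 0.25P_{Streamly}.
Substituting the second reaction function into the first: P_{Streamly} = 72.5 + 0.25(79 + 0.25P_{Streamly}), which gives 0.9375P_{Streamly} = 92.25 ⇒ P_{Streamly} = 98.4.
Then P_{Vidio} = 79 + 0.25·98.4 = 103.6.
q_{Streamly} = 212 − 2·98.4 + 103.6 = 118.8.
Profit = (98.4 − 39)·118.8 = 7056.72.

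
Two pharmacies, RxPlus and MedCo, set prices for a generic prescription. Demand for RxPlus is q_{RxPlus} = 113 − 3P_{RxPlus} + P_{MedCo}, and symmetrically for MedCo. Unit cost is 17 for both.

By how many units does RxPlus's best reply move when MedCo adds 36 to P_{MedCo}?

6

RxPlus's profit: π = (P_{RxPlus} − 17)(113 − 3P_{RxPlus} + P_{MedCo}).
∂π/∂P_{RxPlus} = 164 − 6P_{RxPlus} + P_{MedCo} = 0 ⇒ P_{RxPlus} = 82/3 + (1/6)P_{MedCo}.
The reaction-function slope is 1/6, so a 36-unit rise in P_{MedCo} moves P_{RxPlus} by 1/6 × 36 = 6. RxPlus's best response rises — the actions are strategic complements.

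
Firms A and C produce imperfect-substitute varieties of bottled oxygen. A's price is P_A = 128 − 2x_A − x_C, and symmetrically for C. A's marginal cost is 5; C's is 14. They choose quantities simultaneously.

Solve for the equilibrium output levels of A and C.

Firm A's profit: π = x_A(128 − 2x_A − x_C) − 5x_A.
∂π/∂x_A = 123 − 4x_A − x_C = 0 ⇒ x_A = 30.75 − 0.25x_C.
Similarly x_C = 28.5 − 0.25x_A.
Substituting the second reaction function into the first: x_A = 30.75 − 0.25(28.5 − 0.25x_A), which gives 0.9375x_A = 23.625 ⇒ x_A = 25.2.
Then x_C = 28.5 − 0.25·25.2 = 22.2.

25.2, 22.2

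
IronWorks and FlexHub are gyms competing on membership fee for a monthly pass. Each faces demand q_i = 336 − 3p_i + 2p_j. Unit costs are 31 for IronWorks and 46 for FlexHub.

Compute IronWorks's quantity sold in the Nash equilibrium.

237.1875

IronWorks's profit: π = (p_{IronWorks} − 31)(336 − 3p_{IronWorks} + 2p_{FlexHub}).
∂π/∂p_{IronWorks} = 429 − 6p_{IronWorks} + 2p_{FlexHub} = 0 ⇒ p_{IronWorks} = 71.5 + (1/3)p_{FlexHub}.
Similarly p_{FlexHub} = 79 + (1/3)p_{IronWorks}.
Plugging p_{FlexHub} into IronWorks's best response: p_{IronWorks} = 71.5 + (1/3)(79 + (1/3)p_{IronWorks}) ⇒ (8/9)p_{IronWorks} = 587/6, so p_{IronWorks} = 110.0625.
Then p_{FlexHub} = 79 + (1/3)·110.0625 = 115.6875.
q_{IronWorks} = 336 − 3·110.0625 + 2·115.6875 = 237.1875.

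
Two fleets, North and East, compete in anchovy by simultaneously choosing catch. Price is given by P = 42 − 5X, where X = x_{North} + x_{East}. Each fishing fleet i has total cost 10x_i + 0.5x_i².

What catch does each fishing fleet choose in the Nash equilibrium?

2

Fishing fleet North's profit: π = x_{North}(42 − 5(x_{North} + x_{East})) − 10x_{North} − 0.5x_{North}².
∂π/∂x_{North} = 32 − 11x_{North} − 5x_{East} = 0, so x_{North} = 32/11 − (5/11)x_{East}.
The game is symmetric, so in equilibrium x_{East} = x_{North}: the reaction function gives (16/11)x_{North} = 32/11, hence x_{North} = 2.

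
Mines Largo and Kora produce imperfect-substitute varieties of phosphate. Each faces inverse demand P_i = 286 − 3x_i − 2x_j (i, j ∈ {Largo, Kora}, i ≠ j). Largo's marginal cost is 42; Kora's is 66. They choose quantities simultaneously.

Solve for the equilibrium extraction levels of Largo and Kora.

32, 26

Mine Largo's profit: π = x_{Largo}(286 − 3x_{Largo} − 2x_{Kora}) − 42x_{Largo}.
∂π/∂x_{Largo} = 244 − 6x_{Largo} − 2x_{Kora} = 0 ⇒ x_{Largo} = 122/3 − (1/3)x_{Kora}.
Similarly x_{Kora} = 110/3 − (1/3)x_{Largo}.
Substituting the second reaction function into the first: x_{Largo} = 122/3 − (1/3)(110/3 − (1/3)x_{Largo}), which gives (8/9)x_{Largo} = 256/9 ⇒ x_{Largo} = 32.
Then x_{Kora} = 110/3 − (1/3)·32 = 26.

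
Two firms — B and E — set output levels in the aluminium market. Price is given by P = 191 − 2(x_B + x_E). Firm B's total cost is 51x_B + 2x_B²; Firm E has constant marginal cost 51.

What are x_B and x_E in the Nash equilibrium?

10, 30

Firm B's profit: π = x_B(191 − 2(x_B + x_E)) − 51x_B − 2x_B².
∂π/∂x_B = 140 − 8x_B − 2x_E = 0, so x_B = 17.5 − 0.25x_E.
For E: ∂π/∂x_E = 140 − 4x_E − 2x_B = 0 ⇒ x_E = 35 − 0.5x_B.
Solving the two reaction functions simultaneously: (1 − (−0.25)(−0.5))x_B = 17.5 − 0.25·35, so 0.875x_B = 8.75 and x_B = 10.
Then x_E = 35 − 0.5·10 = 30.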